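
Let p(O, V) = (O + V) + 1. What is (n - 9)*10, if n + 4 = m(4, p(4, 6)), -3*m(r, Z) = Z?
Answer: -500/3 ≈ -166.67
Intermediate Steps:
p(O, V) = 1 + O + V
m(r, Z) = -Z/3
n = -23/3 (n = -4 - (1 + 4 + 6)/3 = -4 - ⅓*11 = -4 - 11/3 = -23/3 ≈ -7.6667)
(n - 9)*10 = (-23/3 - 9)*10 = -50/3*10 = -500/3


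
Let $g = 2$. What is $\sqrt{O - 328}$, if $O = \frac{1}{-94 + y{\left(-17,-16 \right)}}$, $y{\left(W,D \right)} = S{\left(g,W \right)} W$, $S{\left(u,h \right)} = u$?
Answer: $\frac{3 i \sqrt{9330}}{16} \approx 18.111 i$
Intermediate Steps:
$y{\left(W,D \right)} = 2 W$
$O = - \frac{1}{128}$ ($O = \frac{1}{-94 + 2 \left(-17\right)} = \frac{1}{-94 - 34} = \frac{1}{-128} = - \frac{1}{128} \approx -0.0078125$)
$\sqrt{O - 328} = \sqrt{- \frac{1}{128} - 328} = \sqrt{- \frac{41985}{128}} = \frac{3 i \sqrt{9330}}{16}$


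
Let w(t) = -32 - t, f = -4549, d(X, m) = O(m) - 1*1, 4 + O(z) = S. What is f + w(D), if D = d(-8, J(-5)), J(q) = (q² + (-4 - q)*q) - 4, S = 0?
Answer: -4576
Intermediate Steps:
O(z) = -4 (O(z) = -4 + 0 = -4)
J(q) = -4 + q² + q*(-4 - q) (J(q) = (q² + q*(-4 - q)) - 4 = -4 + q² + q*(-4 - q))
d(X, m) = -5 (d(X, m) = -4 - 1*1 = -4 - 1 = -5)
D = -5
f + w(D) = -4549 + (-32 - 1*(-5)) = -4549 + (-32 + 5) = -4549 - 27 = -4576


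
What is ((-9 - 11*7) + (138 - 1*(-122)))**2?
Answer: 30276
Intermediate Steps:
((-9 - 11*7) + (138 - 1*(-122)))**2 = ((-9 - 77) + (138 + 122))**2 = (-86 + 260)**2 = 174**2 = 30276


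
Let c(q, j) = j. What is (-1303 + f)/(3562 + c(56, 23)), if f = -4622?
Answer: -395/239 ≈ -1.6527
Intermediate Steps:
(-1303 + f)/(3562 + c(56, 23)) = (-1303 - 4622)/(3562 + 23) = -5925/3585 = -5925*1/3585 = -395/239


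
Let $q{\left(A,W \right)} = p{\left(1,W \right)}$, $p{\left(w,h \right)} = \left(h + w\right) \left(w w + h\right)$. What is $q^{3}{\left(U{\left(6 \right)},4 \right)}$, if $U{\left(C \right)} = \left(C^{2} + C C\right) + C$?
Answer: $15625$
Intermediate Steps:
$U{\left(C \right)} = C + 2 C^{2}$ ($U{\left(C \right)} = \left(C^{2} + C^{2}\right) + C = 2 C^{2} + C = C + 2 C^{2}$)
$p{\left(w,h \right)} = \left(h + w\right) \left(h + w^{2}\right)$ ($p{\left(w,h \right)} = \left(h + w\right) \left(w^{2} + h\right) = \left(h + w\right) \left(h + w^{2}\right)$)
$q{\left(A,W \right)} = 1 + W^{2} + 2 W$ ($q{\left(A,W \right)} = W^{2} + 1^{3} + W 1 + W 1^{2} = W^{2} + 1 + W + W 1 = W^{2} + 1 + W + W = 1 + W^{2} + 2 W$)
$q^{3}{\left(U{\left(6 \right)},4 \right)} = \left(1 + 4^{2} + 2 \cdot 4\right)^{3} = \left(1 + 16 + 8\right)^{3} = 25^{3} = 15625$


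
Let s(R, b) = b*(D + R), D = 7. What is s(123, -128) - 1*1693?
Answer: -18333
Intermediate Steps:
s(R, b) = b*(7 + R)
s(123, -128) - 1*1693 = -128*(7 + 123) - 1*1693 = -128*130 - 1693 = -16640 - 1693 = -18333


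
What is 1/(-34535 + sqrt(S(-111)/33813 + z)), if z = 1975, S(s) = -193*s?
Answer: -389243985/13442518754609 - 17*sqrt(868427274)/13442518754609 ≈ -2.8993e-5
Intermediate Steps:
1/(-34535 + sqrt(S(-111)/33813 + z)) = 1/(-34535 + sqrt(-193*(-111)/33813 + 1975)) = 1/(-34535 + sqrt(21423*(1/33813) + 1975)) = 1/(-34535 + sqrt(7141/11271 + 1975)) = 1/(-34535 + sqrt(22267366/11271)) = 1/(-34535 + sqrt(868427274)/663)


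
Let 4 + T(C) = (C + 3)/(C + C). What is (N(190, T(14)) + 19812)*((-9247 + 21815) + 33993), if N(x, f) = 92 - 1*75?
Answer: 923258069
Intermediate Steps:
T(C) = -4 + (3 + C)/(2*C) (T(C) = -4 + (C + 3)/(C + C) = -4 + (3 + C)/((2*C)) = -4 + (3 + C)*(1/(2*C)) = -4 + (3 + C)/(2*C))
N(x, f) = 17 (N(x, f) = 92 - 75 = 17)
(N(190, T(14)) + 19812)*((-9247 + 21815) + 33993) = (17 + 19812)*((-9247 + 21815) + 33993) = 19829*(12568 + 33993) = 19829*46561 = 923258069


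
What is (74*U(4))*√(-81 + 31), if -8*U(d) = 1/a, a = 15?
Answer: -37*I*√2/12 ≈ -4.3605*I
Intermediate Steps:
U(d) = -1/120 (U(d) = -⅛/15 = -⅛*1/15 = -1/120)
(74*U(4))*√(-81 + 31) = (74*(-1/120))*√(-81 + 31) = -37*I*√2/12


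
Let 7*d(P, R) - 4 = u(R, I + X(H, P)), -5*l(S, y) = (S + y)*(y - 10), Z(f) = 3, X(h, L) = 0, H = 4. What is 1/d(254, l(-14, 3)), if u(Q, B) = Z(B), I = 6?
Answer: 1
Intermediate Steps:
u(Q, B) = 3
l(S, y) = -(-10 + y)*(S + y)/5 (l(S, y) = -(S + y)*(y - 10)/5 = -(S + y)*(-10 + y)/5 = -(-10 + y)*(S + y)/5)
d(P, R) = 1 (d(P, R) = 4/7 + (⅐)*3 = 4/7 + 3/7 = 1)
1/d(254, l(-14, 3)) = 1/1 = 1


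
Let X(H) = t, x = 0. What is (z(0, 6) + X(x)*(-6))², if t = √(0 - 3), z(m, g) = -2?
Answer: -104 + 24*I*√3 ≈ -104.0 + 41.569*I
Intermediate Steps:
t = I*√3 (t = √(-3) = I*√3 ≈ 1.732*I)
X(H) = I*√3
(z(0, 6) + X(x)*(-6))² = (-2 + (I*√3)*(-6))² = (-2 - 6*I*√3)²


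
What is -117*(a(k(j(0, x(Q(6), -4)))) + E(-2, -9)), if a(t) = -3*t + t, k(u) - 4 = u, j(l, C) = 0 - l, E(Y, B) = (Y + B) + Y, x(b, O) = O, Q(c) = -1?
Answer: 2457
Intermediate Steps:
E(Y, B) = B + 2*Y (E(Y, B) = (B + Y) + Y = B + 2*Y)
j(l, C) = -l
k(u) = 4 + u
a(t) = -2*t
-117*(a(k(j(0, x(Q(6), -4)))) + E(-2, -9)) = -117*(-2*(4 - 1*0) + (-9 + 2*(-2))) = -117*(-2*(4 + 0) + (-9 - 4)) = -117*(-2*4 - 13) = -117*(-8 - 13) = -117*(-21) = 2457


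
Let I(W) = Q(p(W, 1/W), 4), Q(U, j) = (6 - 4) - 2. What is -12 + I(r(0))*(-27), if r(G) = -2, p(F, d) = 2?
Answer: -12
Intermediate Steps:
Q(U, j) = 0 (Q(U, j) = 2 - 2 = 0)
I(W) = 0
-12 + I(r(0))*(-27) = -12 + 0*(-27) = -12 + 0 = -12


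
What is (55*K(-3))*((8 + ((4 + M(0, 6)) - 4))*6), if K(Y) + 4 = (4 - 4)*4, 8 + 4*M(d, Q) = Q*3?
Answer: -13860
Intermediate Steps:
M(d, Q) = -2 + 3*Q/4 (M(d, Q) = -2 + (Q*3)/4 = -2 + (3*Q)/4 = -2 + 3*Q/4)
K(Y) = -4 (K(Y) = -4 + (4 - 4)*4 = -4 + 0*4 = -4 + 0 = -4)
(55*K(-3))*((8 + ((4 + M(0, 6)) - 4))*6) = (55*(-4))*((8 + ((4 + (-2 + (3/4)*6)) - 4))*6) = -220*(8 + ((4 + (-2 + 9/2)) - 4))*6 = -220*(8 + ((4 + 5/2) - 4))*6 = -220*(8 + (13/2 - 4))*6 = -220*(8 + 5/2)*6 = -2310*6 = -220*63 = -13860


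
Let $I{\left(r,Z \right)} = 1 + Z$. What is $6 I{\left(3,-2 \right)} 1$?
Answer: $-6$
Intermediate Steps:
$6 I{\left(3,-2 \right)} 1 = 6 \left(1 - 2\right) 1 = 6 \left(-1\right) 1 = \left(-6\right) 1 = -6$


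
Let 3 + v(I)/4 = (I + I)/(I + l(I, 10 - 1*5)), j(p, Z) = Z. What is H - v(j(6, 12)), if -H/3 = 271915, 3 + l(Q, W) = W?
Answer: -5710179/7 ≈ -8.1574e+5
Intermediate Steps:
l(Q, W) = -3 + W
H = -815745 (H = -3*271915 = -815745)
v(I) = -12 + 8*I/(2 + I) (v(I) = -12 + 4*((I + I)/(I + (-3 + (10 - 1*5)))) = -12 + 4*((2*I)/(I + (-3 + (10 - 5)))) = -12 + 4*((2*I)/(I + (-3 + 5))) = -12 + 4*((2*I)/(I + 2)) = -12 + 4*((2*I)/(2 + I)) = -12 + 4*(2*I/(2 + I)) = -12 + 8*I/(2 + I))
H - v(j(6, 12)) = -815745 - 4*(-6 - 1*12)/(2 + 12) = -815745 - 4*(-6 - 12)/14 = -815745 - 4*(-18)/14 = -815745 - 1*(-36/7) = -815745 + 36/7 = -5710179/7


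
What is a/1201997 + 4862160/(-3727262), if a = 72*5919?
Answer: -2127930970752/2240078871107 ≈ -0.94994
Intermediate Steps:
a = 426168
a/1201997 + 4862160/(-3727262) = 426168/1201997 + 4862160/(-3727262) = 426168*(1/1201997) + 4862160*(-1/3727262) = 426168/1201997 - 2431080/1863631 = -2127930970752/2240078871107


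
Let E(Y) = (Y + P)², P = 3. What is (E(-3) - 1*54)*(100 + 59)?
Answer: -8586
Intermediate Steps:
E(Y) = (3 + Y)² (E(Y) = (Y + 3)² = (3 + Y)²)
(E(-3) - 1*54)*(100 + 59) = ((3 - 3)² - 1*54)*(100 + 59) = (0² - 54)*159 = (0 - 54)*159 = -54*159 = -8586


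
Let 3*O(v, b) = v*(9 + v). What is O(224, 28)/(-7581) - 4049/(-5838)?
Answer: -10124309/6322554 ≈ -1.6013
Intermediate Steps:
O(v, b) = v*(9 + v)/3 (O(v, b) = (v*(9 + v))/3 = v*(9 + v)/3)
O(224, 28)/(-7581) - 4049/(-5838) = ((1/3)*224*(9 + 224))/(-7581) - 4049/(-5838) = ((1/3)*224*233)*(-1/7581) - 4049*(-1/5838) = (52192/3)*(-1/7581) + 4049/5838 = -7456/3249 + 4049/5838 = -10124309/6322554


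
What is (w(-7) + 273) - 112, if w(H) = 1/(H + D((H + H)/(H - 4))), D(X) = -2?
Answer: 1448/9 ≈ 160.89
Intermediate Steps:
w(H) = 1/(-2 + H) (w(H) = 1/(H - 2) = 1/(-2 + H))
(w(-7) + 273) - 112 = (1/(-2 - 7) + 273) - 112 = (1/(-9) + 273) - 112 = (-⅑ + 273) - 112 = 2456/9 - 112 = 1448/9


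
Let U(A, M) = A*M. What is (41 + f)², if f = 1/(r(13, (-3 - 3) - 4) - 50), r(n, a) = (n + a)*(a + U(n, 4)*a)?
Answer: 4521083121/2689600 ≈ 1680.9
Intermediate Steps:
r(n, a) = (a + n)*(a + 4*a*n) (r(n, a) = (n + a)*(a + (n*4)*a) = (a + n)*(a + (4*n)*a) = (a + n)*(a + 4*a*n))
f = -1/1640 (f = 1/(((-3 - 3) - 4)*(((-3 - 3) - 4) + 13 + 4*13² + 4*((-3 - 3) - 4)*13) - 50) = 1/((-6 - 4)*((-6 - 4) + 13 + 4*169 + 4*(-6 - 4)*13) - 50) = 1/(-10*(-10 + 13 + 676 + 4*(-10)*13) - 50) = 1/(-10*(-10 + 13 + 676 - 520) - 50) = 1/(-10*159 - 50) = 1/(-1590 - 50) = 1/(-1640) = -1/1640 ≈ -0.00060976)
(41 + f)² = (41 - 1/1640)² = (67239/1640)² = 4521083121/2689600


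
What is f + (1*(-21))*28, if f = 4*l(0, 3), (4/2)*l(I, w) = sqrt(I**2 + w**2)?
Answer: -582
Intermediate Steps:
l(I, w) = sqrt(I**2 + w**2)/2
f = 6 (f = 4*(sqrt(0**2 + 3**2)/2) = 4*(sqrt(0 + 9)/2) = 4*(sqrt(9)/2) = 4*((1/2)*3) = 4*(3/2) = 6)
f + (1*(-21))*28 = 6 + (1*(-21))*28 = 6 - 21*28 = 6 - 588 = -582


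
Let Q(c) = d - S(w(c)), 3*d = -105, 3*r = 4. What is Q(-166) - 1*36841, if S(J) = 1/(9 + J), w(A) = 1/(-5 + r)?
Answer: -3540107/96 ≈ -36876.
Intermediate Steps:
r = 4/3 (r = (⅓)*4 = 4/3 ≈ 1.3333)
w(A) = -3/11 (w(A) = 1/(-5 + 4/3) = 1/(-11/3) = -3/11)
d = -35 (d = (⅓)*(-105) = -35)
Q(c) = -3371/96 (Q(c) = -35 - 1/(9 - 3/11) = -35 - 1/96/11 = -35 - 1*11/96 = -35 - 11/96 = -3371/96)
Q(-166) - 1*36841 = -3371/96 - 1*36841 = -3371/96 - 36841 = -3540107/96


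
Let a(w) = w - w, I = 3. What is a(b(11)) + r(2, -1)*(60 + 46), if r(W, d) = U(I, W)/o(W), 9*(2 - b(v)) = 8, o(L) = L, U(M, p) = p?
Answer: 106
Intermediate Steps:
b(v) = 10/9 (b(v) = 2 - ⅑*8 = 2 - 8/9 = 10/9)
a(w) = 0
r(W, d) = 1 (r(W, d) = W/W = 1)
a(b(11)) + r(2, -1)*(60 + 46) = 0 + 1*(60 + 46) = 0 + 1*106 = 0 + 106 = 106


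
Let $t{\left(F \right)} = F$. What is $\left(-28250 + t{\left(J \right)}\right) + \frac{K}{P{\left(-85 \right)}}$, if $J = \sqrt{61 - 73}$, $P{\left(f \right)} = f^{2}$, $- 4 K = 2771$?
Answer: $- \frac{48025163}{1700} + 2 i \sqrt{3} \approx -28250.0 + 3.4641 i$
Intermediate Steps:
$K = - \frac{2771}{4}$ ($K = \left(- \frac{1}{4}\right) 2771 = - \frac{2771}{4} \approx -692.75$)
$J = 2 i \sqrt{3}$ ($J = \sqrt{-12} = 2 i \sqrt{3} \approx 3.4641 i$)
$\left(-28250 + t{\left(J \right)}\right) + \frac{K}{P{\left(-85 \right)}} = \left(-28250 + 2 i \sqrt{3}\right) - \frac{2771}{4 \left(-85\right)^{2}} = \left(-28250 + 2 i \sqrt{3}\right) - \frac{2771}{4 \cdot 7225} = \left(-28250 + 2 i \sqrt{3}\right) - \frac{163}{1700} = - \frac{48025163}{1700} + 2 i \sqrt{3}$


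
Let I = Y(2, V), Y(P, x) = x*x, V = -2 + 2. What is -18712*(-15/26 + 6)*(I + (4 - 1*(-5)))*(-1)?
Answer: 11872764/13 ≈ 9.1329e+5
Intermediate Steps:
V = 0
Y(P, x) = x**2
I = 0 (I = 0**2 = 0)
-18712*(-15/26 + 6)*(I + (4 - 1*(-5)))*(-1) = -18712*(-15/26 + 6)*(0 + (4 - 1*(-5)))*(-1) = -18712*(-15*1/26 + 6)*(0 + (4 + 5))*(-1) = -18712*(-15/26 + 6)*(0 + 9)*(-1) = -1319196*9/13*(-1) = -18712*1269/26*(-1) = -11872764/13*(-1) = 11872764/13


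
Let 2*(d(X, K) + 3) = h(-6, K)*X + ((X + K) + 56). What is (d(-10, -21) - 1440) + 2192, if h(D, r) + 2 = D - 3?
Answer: 1633/2 ≈ 816.50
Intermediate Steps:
h(D, r) = -5 + D (h(D, r) = -2 + (D - 3) = -2 + (-3 + D) = -5 + D)
d(X, K) = 25 + K/2 - 5*X (d(X, K) = -3 + ((-5 - 6)*X + ((X + K) + 56))/2 = -3 + (-11*X + ((K + X) + 56))/2 = -3 + (-11*X + (56 + K + X))/2 = -3 + (56 + K - 10*X)/2 = -3 + (28 + K/2 - 5*X) = 25 + K/2 - 5*X)
(d(-10, -21) - 1440) + 2192 = ((25 + (½)*(-21) - 5*(-10)) - 1440) + 2192 = ((25 - 21/2 + 50) - 1440) + 2192 = (129/2 - 1440) + 2192 = -2751/2 + 2192 = 1633/2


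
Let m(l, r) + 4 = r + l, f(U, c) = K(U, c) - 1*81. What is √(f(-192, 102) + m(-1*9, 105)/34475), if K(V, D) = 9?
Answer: 2*I*√855706733/6895 ≈ 8.4851*I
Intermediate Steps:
f(U, c) = -72 (f(U, c) = 9 - 1*81 = 9 - 81 = -72)
m(l, r) = -4 + l + r (m(l, r) = -4 + (r + l) = -4 + (l + r) = -4 + l + r)
√(f(-192, 102) + m(-1*9, 105)/34475) = √(-72 + (-4 - 1*9 + 105)/34475) = √(-72 + (-4 - 9 + 105)*(1/34475)) = √(-72 + 92*(1/34475)) = √(-72 + 92/34475) = √(-2482108/34475) = 2*I*√855706733/6895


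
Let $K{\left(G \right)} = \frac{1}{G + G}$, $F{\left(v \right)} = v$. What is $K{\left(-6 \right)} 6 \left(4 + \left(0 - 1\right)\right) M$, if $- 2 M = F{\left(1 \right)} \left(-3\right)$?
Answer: $- \frac{9}{4} \approx -2.25$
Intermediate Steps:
$K{\left(G \right)} = \frac{1}{2 G}$
$M = \frac{3}{2}$ ($M = - \frac{1 \left(-3\right)}{2} = \left(- \frac{1}{2}\right) \left(-3\right) = \frac{3}{2} \approx 1.5$)
$K{\left(-6 \right)} 6 \left(4 + \left(0 - 1\right)\right) M = \frac{1}{2 \left(-6\right)} 6 \left(4 + \left(0 - 1\right)\right) \frac{3}{2} = \frac{1}{2} \left(- \frac{1}{6}\right) 6 \left(4 + \left(0 - 1\right)\right) \frac{3}{2} = - \frac{6 \left(4 - 1\right)}{12} \cdot \frac{3}{2} = - \frac{6 \cdot 3}{12} \cdot \frac{3}{2} = \left(- \frac{1}{12}\right) 18 \cdot \frac{3}{2} = \left(- \frac{3}{2}\right) \frac{3}{2} = - \frac{9}{4}$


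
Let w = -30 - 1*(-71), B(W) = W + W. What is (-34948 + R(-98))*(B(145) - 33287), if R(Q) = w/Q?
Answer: 113012910165/98 ≈ 1.1532e+9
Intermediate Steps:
B(W) = 2*W
w = 41 (w = -30 + 71 = 41)
R(Q) = 41/Q
(-34948 + R(-98))*(B(145) - 33287) = (-34948 + 41/(-98))*(2*145 - 33287) = (-34948 + 41*(-1/98))*(290 - 33287) = (-34948 - 41/98)*(-32997) = -3424945/98*(-32997) = 113012910165/98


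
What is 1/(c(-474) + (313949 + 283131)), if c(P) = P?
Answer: 1/596606 ≈ 1.6761e-6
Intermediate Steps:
1/(c(-474) + (313949 + 283131)) = 1/(-474 + (313949 + 283131)) = 1/(-474 + 597080) = 1/596606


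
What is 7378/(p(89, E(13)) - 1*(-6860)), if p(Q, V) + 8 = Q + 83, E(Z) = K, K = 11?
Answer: 3689/3512 ≈ 1.0504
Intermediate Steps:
E(Z) = 11
p(Q, V) = 75 + Q (p(Q, V) = -8 + (Q + 83) = -8 + (83 + Q) = 75 + Q)
7378/(p(89, E(13)) - 1*(-6860)) = 7378/((75 + 89) - 1*(-6860)) = 7378/(164 + 6860) = 7378/7024 = 7378*(1/7024) = 3689/3512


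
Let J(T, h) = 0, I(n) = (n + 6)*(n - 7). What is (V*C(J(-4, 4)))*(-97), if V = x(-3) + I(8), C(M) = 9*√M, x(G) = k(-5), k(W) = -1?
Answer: 0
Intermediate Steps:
I(n) = (-7 + n)*(6 + n) (I(n) = (6 + n)*(-7 + n) = (-7 + n)*(6 + n))
x(G) = -1
V = 13 (V = -1 + (-42 + 8² - 1*8) = -1 + (-42 + 64 - 8) = -1 + 14 = 13)
(V*C(J(-4, 4)))*(-97) = (13*(9*√0))*(-97) = (13*(9*0))*(-97) = (13*0)*(-97) = 0*(-97) = 0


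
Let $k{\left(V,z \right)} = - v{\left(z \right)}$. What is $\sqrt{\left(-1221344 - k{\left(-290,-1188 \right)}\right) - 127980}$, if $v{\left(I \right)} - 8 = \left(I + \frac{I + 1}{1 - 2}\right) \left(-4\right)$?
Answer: $8 i \sqrt{21083} \approx 1161.6 i$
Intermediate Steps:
$v{\left(I \right)} = 12$ ($v{\left(I \right)} = 8 + \left(I + \frac{I + 1}{1 - 2}\right) \left(-4\right) = 8 + \left(I + \frac{1 + I}{-1}\right) \left(-4\right) = 8 + \left(I + \left(1 + I\right) \left(-1\right)\right) \left(-4\right) = 8 + \left(I - \left(1 + I\right)\right) \left(-4\right) = 8 - -4 = 8 + 4 = 12$)
$k{\left(V,z \right)} = -12$ ($k{\left(V,z \right)} = \left(-1\right) 12 = -12$)
$\sqrt{\left(-1221344 - k{\left(-290,-1188 \right)}\right) - 127980} = \sqrt{\left(-1221344 - -12\right) - 127980} = \sqrt{\left(-1221344 + 12\right) - 127980} = \sqrt{-1221332 - 127980} = \sqrt{-1349312} = 8 i \sqrt{21083}$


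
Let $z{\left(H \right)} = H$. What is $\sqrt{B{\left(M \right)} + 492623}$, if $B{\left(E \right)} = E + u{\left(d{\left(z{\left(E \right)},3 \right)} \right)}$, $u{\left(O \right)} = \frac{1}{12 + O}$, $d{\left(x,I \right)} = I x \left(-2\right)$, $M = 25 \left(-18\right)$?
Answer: $\frac{\sqrt{904976214006}}{1356} \approx 701.55$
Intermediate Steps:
$M = -450$
$d{\left(x,I \right)} = - 2 I x$
$B{\left(E \right)} = E + \frac{1}{12 - 6 E}$
$\sqrt{B{\left(M \right)} + 492623} = \sqrt{\frac{- \frac{1}{6} - 450 \left(-2 - 450\right)}{-2 - 450} + 492623} = \sqrt{\frac{- \frac{1}{6} - -203400}{-452} + 492623} = \sqrt{- \frac{- \frac{1}{6} + 203400}{452} + 492623} = \sqrt{\left(- \frac{1}{452}\right) \frac{1220399}{6} + 492623} = \sqrt{- \frac{1220399}{2712} + 492623} = \sqrt{\frac{1334773177}{2712}} = \frac{\sqrt{904976214006}}{1356}$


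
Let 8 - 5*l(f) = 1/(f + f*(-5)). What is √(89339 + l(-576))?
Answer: √5146018555/240 ≈ 298.90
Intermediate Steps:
l(f) = 8/5 + 1/(20*f) (l(f) = 8/5 - 1/(5*(f + f*(-5))) = 8/5 - 1/(5*(f - 5*f)) = 8/5 - (-1/(4*f))/5 = 8/5 - (-1)/(20*f) = 8/5 + 1/(20*f))
√(89339 + l(-576)) = √(89339 + (1/20)*(1 + 32*(-576))/(-576)) = √(89339 + (1/20)*(-1/576)*(1 - 18432)) = √(89339 + (1/20)*(-1/576)*(-18431)) = √(89339 + 18431/11520) = √(1029203711/11520) = √5146018555/240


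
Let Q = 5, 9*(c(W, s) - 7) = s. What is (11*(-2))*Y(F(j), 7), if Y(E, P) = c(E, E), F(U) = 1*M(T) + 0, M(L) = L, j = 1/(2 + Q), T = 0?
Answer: -154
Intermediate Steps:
c(W, s) = 7 + s/9
j = 1/7 (j = 1/(2 + 5) = 1/7 ≈ 0.14286)
F(U) = 0 (F(U) = 1*0 + 0 = 0 + 0 = 0)
Y(E, P) = 7 + E/9
(11*(-2))*Y(F(j), 7) = (11*(-2))*(7 + (1/9)*0) = -22*(7 + 0) = -22*7 = -154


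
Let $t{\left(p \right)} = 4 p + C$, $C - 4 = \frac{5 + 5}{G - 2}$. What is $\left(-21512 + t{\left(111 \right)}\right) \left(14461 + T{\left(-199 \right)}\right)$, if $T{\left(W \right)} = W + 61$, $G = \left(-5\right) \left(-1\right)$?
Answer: $- \frac{904955786}{3} \approx -3.0165 \cdot 10^{8}$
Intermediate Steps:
$G = 5$
$T{\left(W \right)} = 61 + W$
$C = \frac{22}{3}$ ($C = 4 + \frac{5 + 5}{5 - 2} = 4 + \frac{10}{3} = \frac{22}{3} \approx 7.3333$)
$t{\left(p \right)} = \frac{22}{3} + 4 p$ ($t{\left(p \right)} = 4 p + \frac{22}{3} = \frac{22}{3} + 4 p$)
$\left(-21512 + t{\left(111 \right)}\right) \left(14461 + T{\left(-199 \right)}\right) = \left(-21512 + \left(\frac{22}{3} + 4 \cdot 111\right)\right) \left(14461 + \left(61 - 199\right)\right) = \left(-21512 + \left(\frac{22}{3} + 444\right)\right) \left(14461 - 138\right) = \left(-21512 + \frac{1354}{3}\right) 14323 = \left(- \frac{63182}{3}\right) 14323 = - \frac{904955786}{3}$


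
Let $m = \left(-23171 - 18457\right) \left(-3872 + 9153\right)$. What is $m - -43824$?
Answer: $-219793644$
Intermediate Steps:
$m = -219837468$ ($m = \left(-41628\right) 5281 = -219837468$)
$m - -43824 = -219837468 - -43824 = -219837468 + 43824 = -219793644$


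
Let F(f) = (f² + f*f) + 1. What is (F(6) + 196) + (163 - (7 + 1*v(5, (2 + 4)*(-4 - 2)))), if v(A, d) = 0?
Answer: 425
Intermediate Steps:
F(f) = 1 + 2*f² (F(f) = (f² + f²) + 1 = 2*f² + 1 = 1 + 2*f²)
(F(6) + 196) + (163 - (7 + 1*v(5, (2 + 4)*(-4 - 2)))) = ((1 + 2*6²) + 196) + (163 - (7 + 1*0)) = ((1 + 2*36) + 196) + (163 - (7 + 0)) = ((1 + 72) + 196) + (163 - 1*7) = (73 + 196) + (163 - 7) = 269 + 156 = 425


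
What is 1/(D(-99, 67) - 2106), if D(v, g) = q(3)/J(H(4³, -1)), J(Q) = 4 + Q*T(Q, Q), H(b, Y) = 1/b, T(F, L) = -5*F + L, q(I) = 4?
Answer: -4095/8619974 ≈ -0.00047506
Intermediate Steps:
T(F, L) = L - 5*F
J(Q) = 4 - 4*Q² (J(Q) = 4 + Q*(Q - 5*Q) = 4 + Q*(-4*Q) = 4 - 4*Q²)
D(v, g) = 4096/4095 (D(v, g) = 4/(4 - 4*(1/(4³))²) = 4/(4 - 4*(1/64)²) = 4/(4 - 4*1/4096) = 4/(4 - 1/1024) = 4/(4095/1024) = 4*(1024/4095) = 4096/4095)
1/(D(-99, 67) - 2106) = 1/(4096/4095 - 2106) = 1/(-8619974/4095) = -4095/8619974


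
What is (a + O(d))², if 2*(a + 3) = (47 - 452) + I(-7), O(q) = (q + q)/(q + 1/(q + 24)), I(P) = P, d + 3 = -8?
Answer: 215972416/5041 ≈ 42843.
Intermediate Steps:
d = -11 (d = -3 - 8 = -11)
O(q) = 2*q/(q + 1/(24 + q)) (O(q) = (2*q)/(q + 1/(24 + q)) = 2*q/(q + 1/(24 + q)))
a = -209 (a = -3 + ((47 - 452) - 7)/2 = -3 + (-405 - 7)/2 = -3 + (½)*(-412) = -3 - 206 = -209)
(a + O(d))² = (-209 + 2*(-11)*(24 - 11)/(1 + (-11)² + 24*(-11)))² = (-209 + 2*(-11)*13/(1 + 121 - 264))² = (-209 + 2*(-11)*13/(-142))² = (-209 + 2*(-11)*(-1/142)*13)² = (-209 + 143/71)² = (-14696/71)² = 215972416/5041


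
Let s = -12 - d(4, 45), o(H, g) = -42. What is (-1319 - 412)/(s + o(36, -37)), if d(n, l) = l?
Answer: 577/33 ≈ 17.485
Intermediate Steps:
s = -57 (s = -12 - 1*45 = -12 - 45 = -57)
(-1319 - 412)/(s + o(36, -37)) = (-1319 - 412)/(-57 - 42) = -1731/(-99) = -1731*(-1/99) = 577/33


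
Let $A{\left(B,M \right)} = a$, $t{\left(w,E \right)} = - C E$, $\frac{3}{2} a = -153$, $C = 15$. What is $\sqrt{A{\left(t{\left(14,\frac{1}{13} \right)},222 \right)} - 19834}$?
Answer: $4 i \sqrt{1246} \approx 141.19 i$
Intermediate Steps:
$a = -102$ ($a = \frac{2}{3} \left(-153\right) = -102$)
$t{\left(w,E \right)} = - 15 E$ ($t{\left(w,E \right)} = \left(-1\right) 15 E = - 15 E$)
$A{\left(B,M \right)} = -102$
$\sqrt{A{\left(t{\left(14,\frac{1}{13} \right)},222 \right)} - 19834} = \sqrt{-102 - 19834} = \sqrt{-19936} = 4 i \sqrt{1246}$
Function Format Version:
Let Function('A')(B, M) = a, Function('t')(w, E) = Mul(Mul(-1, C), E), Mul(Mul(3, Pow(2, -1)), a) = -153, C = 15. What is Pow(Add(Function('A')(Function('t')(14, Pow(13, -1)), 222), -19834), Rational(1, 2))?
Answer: Mul(4, I, Pow(1246, Rational(1, 2))) ≈ Mul(141.19, I)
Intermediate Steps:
a = -102 (a = Mul(Rational(2, 3), -153) = -102)
Function('t')(w, E) = Mul(-15, E) (Function('t')(w, E) = Mul(Mul(-1, 15), E) = Mul(-15, E))
Function('A')(B, M) = -102
Pow(Add(Function('A')(Function('t')(14, Pow(13, -1)), 222), -19834), Rational(1, 2)) = Pow(Add(-102, -19834), Rational(1, 2)) = Pow(-19936, Rational(1, 2)) = Mul(4, I, Pow(1246, Rational(1, 2)))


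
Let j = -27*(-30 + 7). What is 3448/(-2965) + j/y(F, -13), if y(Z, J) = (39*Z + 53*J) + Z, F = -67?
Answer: -4485859/3329695 ≈ -1.3472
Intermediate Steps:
y(Z, J) = 40*Z + 53*J
j = 621 (j = -27*(-23) = 621)
3448/(-2965) + j/y(F, -13) = 3448/(-2965) + 621/(40*(-67) + 53*(-13)) = 3448*(-1/2965) + 621/(-2680 - 689) = -3448/2965 + 621/(-3369) = -3448/2965 + 621*(-1/3369) = -3448/2965 - 207/1123 = -4485859/3329695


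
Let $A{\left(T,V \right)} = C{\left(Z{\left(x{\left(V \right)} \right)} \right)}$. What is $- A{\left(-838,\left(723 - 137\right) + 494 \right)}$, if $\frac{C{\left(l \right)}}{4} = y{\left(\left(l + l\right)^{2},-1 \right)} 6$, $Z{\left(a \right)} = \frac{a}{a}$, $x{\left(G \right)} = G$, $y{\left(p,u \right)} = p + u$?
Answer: $-72$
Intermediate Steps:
$Z{\left(a \right)} = 1$
$C{\left(l \right)} = -24 + 96 l^{2}$ ($C{\left(l \right)} = 4 \left(\left(l + l\right)^{2} - 1\right) 6 = 4 \left(\left(2 l\right)^{2} - 1\right) 6 = 4 \left(4 l^{2} - 1\right) 6 = 4 \left(-1 + 4 l^{2}\right) 6 = 4 \left(-6 + 24 l^{2}\right) = -24 + 96 l^{2}$)
$A{\left(T,V \right)} = 72$ ($A{\left(T,V \right)} = -24 + 96 \cdot 1^{2} = -24 + 96 \cdot 1 = -24 + 96 = 72$)
$- A{\left(-838,\left(723 - 137\right) + 494 \right)} = \left(-1\right) 72 = -72$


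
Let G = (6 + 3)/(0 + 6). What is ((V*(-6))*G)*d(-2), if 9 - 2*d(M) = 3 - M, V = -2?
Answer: 36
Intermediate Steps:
G = 3/2 (G = 9/6 = 9*(⅙) = 3/2 ≈ 1.5000)
d(M) = 3 + M/2 (d(M) = 9/2 - (3 - M)/2 = 9/2 + (-3/2 + M/2) = 3 + M/2)
((V*(-6))*G)*d(-2) = (-2*(-6)*(3/2))*(3 + (½)*(-2)) = (12*(3/2))*(3 - 1) = 18*2 = 36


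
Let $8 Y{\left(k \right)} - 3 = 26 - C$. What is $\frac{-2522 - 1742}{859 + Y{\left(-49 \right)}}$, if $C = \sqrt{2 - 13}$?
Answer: $- \frac{58851728}{11905953} - \frac{8528 i \sqrt{11}}{11905953} \approx -4.9431 - 0.0023756 i$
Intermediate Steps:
$C = i \sqrt{11}$ ($C = \sqrt{-11} = i \sqrt{11} \approx 3.3166 i$)
$Y{\left(k \right)} = \frac{29}{8} - \frac{i \sqrt{11}}{8}$ ($Y{\left(k \right)} = \frac{3}{8} + \frac{26 - i \sqrt{11}}{8} = \frac{3}{8} + \left(\frac{13}{4} - \frac{i \sqrt{11}}{8}\right) = \frac{29}{8} - \frac{i \sqrt{11}}{8}$)
$\frac{-2522 - 1742}{859 + Y{\left(-49 \right)}} = \frac{-2522 - 1742}{859 + \left(\frac{29}{8} - \frac{i \sqrt{11}}{8}\right)} = - \frac{4264}{\frac{6901}{8} - \frac{i \sqrt{11}}{8}}$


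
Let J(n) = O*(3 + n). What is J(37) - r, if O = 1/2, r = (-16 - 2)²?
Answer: -304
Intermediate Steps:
r = 324 (r = (-18)² = 324)
O = ½ ≈ 0.50000
J(n) = 3/2 + n/2 (J(n) = (3 + n)/2 = 3/2 + n/2)
J(37) - r = (3/2 + (½)*37) - 1*324 = (3/2 + 37/2) - 324 = 20 - 324 = -304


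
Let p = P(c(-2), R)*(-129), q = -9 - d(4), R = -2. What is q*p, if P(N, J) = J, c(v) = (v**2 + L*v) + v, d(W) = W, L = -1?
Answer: -3354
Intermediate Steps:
c(v) = v**2 (c(v) = (v**2 - v) + v = v**2)
q = -13 (q = -9 - 1*4 = -9 - 4 = -13)
p = 258 (p = -2*(-129) = 258)
q*p = -13*258 = -3354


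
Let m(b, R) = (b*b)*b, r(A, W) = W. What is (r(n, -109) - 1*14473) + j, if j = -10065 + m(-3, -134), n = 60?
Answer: -24674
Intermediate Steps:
m(b, R) = b³ (m(b, R) = b²*b = b³)
j = -10092 (j = -10065 + (-3)³ = -10065 - 27 = -10092)
(r(n, -109) - 1*14473) + j = (-109 - 1*14473) - 10092 = (-109 - 14473) - 10092 = -14582 - 10092 = -24674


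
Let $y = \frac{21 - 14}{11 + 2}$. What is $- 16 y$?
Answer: $- \frac{112}{13} \approx -8.6154$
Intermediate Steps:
$y = \frac{7}{13} \approx 0.53846$
$- 16 y = \left(-16\right) \frac{7}{13} = - \frac{112}{13}$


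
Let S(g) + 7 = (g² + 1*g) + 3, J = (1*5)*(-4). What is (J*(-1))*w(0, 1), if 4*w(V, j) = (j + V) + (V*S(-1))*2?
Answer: 5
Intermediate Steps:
J = -20 (J = 5*(-4) = -20)
S(g) = -4 + g + g² (S(g) = -7 + ((g² + 1*g) + 3) = -7 + ((g² + g) + 3) = -7 + ((g + g²) + 3) = -7 + (3 + g + g²) = -4 + g + g²)
w(V, j) = -7*V/4 + j/4 (w(V, j) = ((j + V) + (V*(-4 - 1 + (-1)²))*2)/4 = ((V + j) + (V*(-4 - 1 + 1))*2)/4 = ((V + j) + (V*(-4))*2)/4 = ((V + j) - 4*V*2)/4 = ((V + j) - 8*V)/4 = (j - 7*V)/4 = -7*V/4 + j/4)
(J*(-1))*w(0, 1) = (-20*(-1))*(-7/4*0 + (¼)*1) = 20*(0 + ¼) = 20*(¼) = 5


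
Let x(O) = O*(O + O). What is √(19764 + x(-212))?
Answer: 2*√27413 ≈ 331.14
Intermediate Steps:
x(O) = 2*O² (x(O) = O*(2*O) = 2*O²)
√(19764 + x(-212)) = √(19764 + 2*(-212)²) = √(19764 + 2*44944) = √(19764 + 89888) = √109652 = 2*√27413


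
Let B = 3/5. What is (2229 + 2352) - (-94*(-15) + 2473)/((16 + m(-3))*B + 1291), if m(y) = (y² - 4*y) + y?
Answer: 30018202/6557 ≈ 4578.0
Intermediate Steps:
B = ⅗ (B = 3*(⅕) = ⅗ ≈ 0.60000)
m(y) = y² - 3*y
(2229 + 2352) - (-94*(-15) + 2473)/((16 + m(-3))*B + 1291) = (2229 + 2352) - (-94*(-15) + 2473)/((16 - 3*(-3 - 3))*(⅗) + 1291) = 4581 - (1410 + 2473)/((16 - 3*(-6))*(⅗) + 1291) = 4581 - 3883/((16 + 18)*(⅗) + 1291) = 4581 - 3883/(34*(⅗) + 1291) = 4581 - 3883/(102/5 + 1291) = 4581 - 3883/6557/5 = 4581 - 3883*5/6557 = 4581 - 1*19415/6557 = 4581 - 19415/6557 = 30018202/6557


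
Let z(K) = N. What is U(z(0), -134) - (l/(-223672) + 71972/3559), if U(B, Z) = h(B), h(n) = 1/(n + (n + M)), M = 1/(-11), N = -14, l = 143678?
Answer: -2412534415183/122989516116 ≈ -19.616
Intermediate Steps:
M = -1/11 ≈ -0.090909
z(K) = -14
h(n) = 1/(-1/11 + 2*n) (h(n) = 1/(n + (n - 1/11)) = 1/(n + (-1/11 + n)) = 1/(-1/11 + 2*n))
U(B, Z) = 11/(-1 + 22*B)
U(z(0), -134) - (l/(-223672) + 71972/3559) = 11/(-1 + 22*(-14)) - (143678/(-223672) + 71972/3559) = 11/(-1 - 308) - (143678*(-1/223672) + 71972*(1/3559)) = 11/(-309) - (-71839/111836 + 71972/3559) = 11*(-1/309) - 1*7793385591/398024324 = -11/309 - 7793385591/398024324 = -2412534415183/122989516116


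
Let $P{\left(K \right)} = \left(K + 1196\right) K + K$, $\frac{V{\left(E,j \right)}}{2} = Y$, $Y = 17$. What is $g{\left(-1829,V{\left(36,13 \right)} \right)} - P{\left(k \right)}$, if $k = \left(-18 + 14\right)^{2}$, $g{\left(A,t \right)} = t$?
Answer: $-19374$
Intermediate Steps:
$V{\left(E,j \right)} = 34$ ($V{\left(E,j \right)} = 2 \cdot 17 = 34$)
$k = 16$ ($k = \left(-4\right)^{2} = 16$)
$P{\left(K \right)} = K + K \left(1196 + K\right)$ ($P{\left(K \right)} = \left(1196 + K\right) K + K = K \left(1196 + K\right) + K = K + K \left(1196 + K\right)$)
$g{\left(-1829,V{\left(36,13 \right)} \right)} - P{\left(k \right)} = 34 - 16 \left(1197 + 16\right) = 34 - 16 \cdot 1213 = 34 - 19408 = -19374$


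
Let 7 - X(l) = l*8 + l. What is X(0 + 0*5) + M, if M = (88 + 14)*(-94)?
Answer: -9581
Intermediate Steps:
X(l) = 7 - 9*l (X(l) = 7 - (l*8 + l) = 7 - (8*l + l) = 7 - 9*l)
M = -9588 (M = 102*(-94) = -9588)
X(0 + 0*5) + M = (7 - 9*(0 + 0*5)) - 9588 = (7 - 9*(0 + 0)) - 9588 = (7 - 9*0) - 9588 = (7 + 0) - 9588 = 7 - 9588 = -9581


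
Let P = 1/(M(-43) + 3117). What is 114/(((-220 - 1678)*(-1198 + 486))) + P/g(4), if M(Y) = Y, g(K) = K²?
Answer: 434897/4154129824 ≈ 0.00010469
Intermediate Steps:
P = 1/3074 (P = 1/(-43 + 3117) = 1/3074 ≈ 0.00032531)
114/(((-220 - 1678)*(-1198 + 486))) + P/g(4) = 114/(((-220 - 1678)*(-1198 + 486))) + 1/(3074*(4²)) = 114/((-1898*(-712))) + (1/3074)/16 = 114/1351376 + (1/3074)*(1/16) = 114*(1/1351376) + 1/49184 = 57/675688 + 1/49184 = 434897/4154129824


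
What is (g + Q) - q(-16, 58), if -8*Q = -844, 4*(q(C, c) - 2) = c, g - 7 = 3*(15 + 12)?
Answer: 177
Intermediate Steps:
g = 88 (g = 7 + 3*(15 + 12) = 7 + 3*27 = 7 + 81 = 88)
q(C, c) = 2 + c/4
Q = 211/2 (Q = -⅛*(-844) = 211/2 ≈ 105.50)
(g + Q) - q(-16, 58) = (88 + 211/2) - (2 + (¼)*58) = 387/2 - (2 + 29/2) = 387/2 - 1*33/2 = 387/2 - 33/2 = 177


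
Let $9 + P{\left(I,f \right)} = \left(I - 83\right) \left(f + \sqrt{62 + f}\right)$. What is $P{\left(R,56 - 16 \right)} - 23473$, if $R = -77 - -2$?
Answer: $-29802 - 158 \sqrt{102} \approx -31398.0$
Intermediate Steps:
$R = -75$ ($R = -77 + 2 = -75$)
$P{\left(I,f \right)} = -9 + \left(-83 + I\right) \left(f + \sqrt{62 + f}\right)$ ($P{\left(I,f \right)} = -9 + \left(I - 83\right) \left(f + \sqrt{62 + f}\right) = -9 + \left(-83 + I\right) \left(f + \sqrt{62 + f}\right)$)
$P{\left(R,56 - 16 \right)} - 23473 = \left(-9 - 83 \left(56 - 16\right) - 83 \sqrt{62 + \left(56 - 16\right)} - 75 \left(56 - 16\right) - 75 \sqrt{62 + \left(56 - 16\right)}\right) - 23473 = \left(-9 - 3320 - 83 \sqrt{62 + 40} - 3000 - 75 \sqrt{62 + 40}\right) - 23473 = \left(-9 - 3320 - 83 \sqrt{102} - 3000 - 75 \sqrt{102}\right) - 23473 = \left(-6329 - 158 \sqrt{102}\right) - 23473 = -29802 - 158 \sqrt{102}$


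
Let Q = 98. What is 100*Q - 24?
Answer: 9776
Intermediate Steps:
100*Q - 24 = 100*98 - 24 = 9800 - 24 = 9776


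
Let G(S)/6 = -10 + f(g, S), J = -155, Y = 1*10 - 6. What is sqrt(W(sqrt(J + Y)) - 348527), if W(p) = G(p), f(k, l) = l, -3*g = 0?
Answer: sqrt(-348587 + 6*I*sqrt(151)) ≈ 0.062 + 590.41*I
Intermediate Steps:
g = 0 (g = -1/3*0 = 0)
Y = 4 (Y = 10 - 6 = 4)
G(S) = -60 + 6*S (G(S) = 6*(-10 + S) = -60 + 6*S)
W(p) = -60 + 6*p
sqrt(W(sqrt(J + Y)) - 348527) = sqrt((-60 + 6*sqrt(-155 + 4)) - 348527) = sqrt((-60 + 6*sqrt(-151)) - 348527) = sqrt((-60 + 6*(I*sqrt(151))) - 348527) = sqrt((-60 + 6*I*sqrt(151)) - 348527) = sqrt(-348587 + 6*I*sqrt(151))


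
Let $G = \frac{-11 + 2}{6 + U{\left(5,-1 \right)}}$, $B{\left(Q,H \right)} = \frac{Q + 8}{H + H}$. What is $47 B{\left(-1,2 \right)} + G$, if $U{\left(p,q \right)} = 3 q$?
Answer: $\frac{317}{4} \approx 79.25$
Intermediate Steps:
$B{\left(Q,H \right)} = \frac{8 + Q}{2 H}$
$G = -3$ ($G = \frac{-11 + 2}{6 + 3 \left(-1\right)} = - \frac{9}{6 - 3} = - \frac{9}{3} = \left(-9\right) \frac{1}{3} = -3$)
$47 B{\left(-1,2 \right)} + G = 47 \frac{8 - 1}{2 \cdot 2} - 3 = 47 \cdot \frac{1}{2} \cdot \frac{1}{2} \cdot 7 - 3 = 47 \cdot \frac{7}{4} - 3 = \frac{329}{4} - 3 = \frac{317}{4}$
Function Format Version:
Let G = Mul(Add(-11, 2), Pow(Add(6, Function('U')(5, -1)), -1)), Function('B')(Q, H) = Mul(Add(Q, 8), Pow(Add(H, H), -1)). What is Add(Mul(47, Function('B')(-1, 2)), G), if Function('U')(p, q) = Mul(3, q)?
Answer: Rational(317, 4) ≈ 79.250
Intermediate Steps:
Function('B')(Q, H) = Mul(Rational(1, 2), Pow(H, -1), Add(8, Q)) (Function('B')(Q, H) = Mul(Add(8, Q), Pow(Mul(2, H), -1)) = Mul(Add(8, Q), Mul(Rational(1, 2), Pow(H, -1))) = Mul(Rational(1, 2), Pow(H, -1), Add(8, Q)))
G = -3 (G = Mul(Add(-11, 2), Pow(Add(6, Mul(3, -1)), -1)) = Mul(-9, Pow(Add(6, -3), -1)) = Mul(-9, Pow(3, -1)) = Mul(-9, Rational(1, 3)) = -3)
Add(Mul(47, Function('B')(-1, 2)), G) = Add(Mul(47, Mul(Rational(1, 2), Pow(2, -1), Add(8, -1))), -3) = Add(Mul(47, Mul(Rational(1, 2), Rational(1, 2), 7)), -3) = Add(Mul(47, Rational(7, 4)), -3) = Add(Rational(329, 4), -3) = Rational(317, 4)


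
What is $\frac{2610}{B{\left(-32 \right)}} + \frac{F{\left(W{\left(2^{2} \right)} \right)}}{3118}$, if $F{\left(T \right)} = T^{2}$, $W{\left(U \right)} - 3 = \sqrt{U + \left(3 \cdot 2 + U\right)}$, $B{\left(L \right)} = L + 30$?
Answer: $- \frac{4068967}{3118} + \frac{3 \sqrt{14}}{1559} \approx -1305.0$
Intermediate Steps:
$B{\left(L \right)} = 30 + L$
$W{\left(U \right)} = 3 + \sqrt{6 + 2 U}$ ($W{\left(U \right)} = 3 + \sqrt{U + \left(3 \cdot 2 + U\right)} = 3 + \sqrt{U + \left(6 + U\right)} = 3 + \sqrt{6 + 2 U}$)
$\frac{2610}{B{\left(-32 \right)}} + \frac{F{\left(W{\left(2^{2} \right)} \right)}}{3118} = \frac{2610}{30 - 32} + \frac{\left(3 + \sqrt{6 + 2 \cdot 2^{2}}\right)^{2}}{3118} = \frac{2610}{-2} + \left(3 + \sqrt{6 + 2 \cdot 4}\right)^{2} \cdot \frac{1}{3118} = 2610 \left(- \frac{1}{2}\right) + \left(3 + \sqrt{6 + 8}\right)^{2} \cdot \frac{1}{3118} = -1305 + \left(3 + \sqrt{14}\right)^{2} \cdot \frac{1}{3118} = -1305 + \frac{\left(3 + \sqrt{14}\right)^{2}}{3118}$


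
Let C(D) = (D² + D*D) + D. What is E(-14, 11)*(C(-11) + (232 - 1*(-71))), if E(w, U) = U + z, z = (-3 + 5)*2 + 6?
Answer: 11214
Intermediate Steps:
z = 10 (z = 2*2 + 6 = 4 + 6 = 10)
C(D) = D + 2*D² (C(D) = (D² + D²) + D = 2*D² + D = D + 2*D²)
E(w, U) = 10 + U (E(w, U) = U + 10 = 10 + U)
E(-14, 11)*(C(-11) + (232 - 1*(-71))) = (10 + 11)*(-11*(1 + 2*(-11)) + (232 - 1*(-71))) = 21*(-11*(1 - 22) + (232 + 71)) = 21*(-11*(-21) + 303) = 21*(231 + 303) = 21*534 = 11214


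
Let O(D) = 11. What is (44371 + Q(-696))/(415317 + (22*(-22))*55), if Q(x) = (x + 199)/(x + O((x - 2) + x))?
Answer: 30394632/266257445 ≈ 0.11416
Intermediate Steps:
Q(x) = (199 + x)/(11 + x) (Q(x) = (x + 199)/(x + 11) = (199 + x)/(11 + x))
(44371 + Q(-696))/(415317 + (22*(-22))*55) = (44371 + (199 - 696)/(11 - 696))/(415317 + (22*(-22))*55) = (44371 - 497/(-685))/(415317 - 484*55) = (44371 - 1/685*(-497))/(415317 - 26620) = (44371 + 497/685)/388697 = (30394632/685)*(1/388697) = 30394632/266257445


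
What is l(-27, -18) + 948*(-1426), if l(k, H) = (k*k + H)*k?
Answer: -1371045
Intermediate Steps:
l(k, H) = k*(H + k²) (l(k, H) = (k² + H)*k = (H + k²)*k = k*(H + k²))
l(-27, -18) + 948*(-1426) = -27*(-18 + (-27)²) + 948*(-1426) = -27*(-18 + 729) - 1351848 = -27*711 - 1351848 = -19197 - 1351848 = -1371045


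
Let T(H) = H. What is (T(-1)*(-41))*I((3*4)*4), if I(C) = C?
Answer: 1968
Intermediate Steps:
(T(-1)*(-41))*I((3*4)*4) = (-1*(-41))*((3*4)*4) = 41*(12*4) = 41*48 = 1968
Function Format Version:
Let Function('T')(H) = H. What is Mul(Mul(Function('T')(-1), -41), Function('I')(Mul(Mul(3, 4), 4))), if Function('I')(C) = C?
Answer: 1968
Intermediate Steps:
Mul(Mul(Function('T')(-1), -41), Function('I')(Mul(Mul(3, 4), 4))) = Mul(Mul(-1, -41), Mul(Mul(3, 4), 4)) = Mul(41, Mul(12, 4)) = Mul(41, 48) = 1968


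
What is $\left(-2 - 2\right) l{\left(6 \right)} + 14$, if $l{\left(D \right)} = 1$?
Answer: $10$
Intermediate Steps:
$\left(-2 - 2\right) l{\left(6 \right)} + 14 = \left(-2 - 2\right) 1 + 14 = \left(-4\right) 1 + 14 = -4 + 14 = 10$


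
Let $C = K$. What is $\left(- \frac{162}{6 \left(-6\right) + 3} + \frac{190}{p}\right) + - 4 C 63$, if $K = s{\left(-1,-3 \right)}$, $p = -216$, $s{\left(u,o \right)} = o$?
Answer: $\frac{902915}{1188} \approx 760.03$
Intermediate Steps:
$K = -3$
$C = -3$
$\left(- \frac{162}{6 \left(-6\right) + 3} + \frac{190}{p}\right) + - 4 C 63 = \left(- \frac{162}{6 \left(-6\right) + 3} + \frac{190}{-216}\right) + \left(-4\right) \left(-3\right) 63 = \left(- \frac{162}{-36 + 3} + 190 \left(- \frac{1}{216}\right)\right) + 12 \cdot 63 = \left(- \frac{162}{-33} - \frac{95}{108}\right) + 756 = \left(\left(-162\right) \left(- \frac{1}{33}\right) - \frac{95}{108}\right) + 756 = \left(\frac{54}{11} - \frac{95}{108}\right) + 756 = \frac{4787}{1188} + 756 = \frac{902915}{1188}$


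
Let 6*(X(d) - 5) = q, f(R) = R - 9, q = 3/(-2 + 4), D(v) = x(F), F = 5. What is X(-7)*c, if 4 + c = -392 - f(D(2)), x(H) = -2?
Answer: -8085/4 ≈ -2021.3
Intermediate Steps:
D(v) = -2
q = 3/2 ≈ 1.5000
f(R) = -9 + R
c = -385 (c = -4 + (-392 - (-9 - 2)) = -4 + (-392 - 1*(-11)) = -4 + (-392 + 11) = -4 - 381 = -385)
X(d) = 21/4 (X(d) = 5 + (1/6)*(3/2) = 5 + 1/4 = 21/4)
X(-7)*c = (21/4)*(-385) = -8085/4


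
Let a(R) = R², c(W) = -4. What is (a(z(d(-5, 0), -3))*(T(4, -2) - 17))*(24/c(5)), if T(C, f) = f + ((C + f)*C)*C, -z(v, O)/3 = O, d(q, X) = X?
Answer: -6318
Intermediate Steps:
z(v, O) = -3*O
T(C, f) = f + C²*(C + f) (T(C, f) = f + (C*(C + f))*C = f + C²*(C + f))
(a(z(d(-5, 0), -3))*(T(4, -2) - 17))*(24/c(5)) = ((-3*(-3))²*((-2 + 4³ - 2*4²) - 17))*(24/(-4)) = (9²*((-2 + 64 - 2*16) - 17))*(24*(-¼)) = (81*((-2 + 64 - 32) - 17))*(-6) = (81*(30 - 17))*(-6) = (81*13)*(-6) = 1053*(-6) = -6318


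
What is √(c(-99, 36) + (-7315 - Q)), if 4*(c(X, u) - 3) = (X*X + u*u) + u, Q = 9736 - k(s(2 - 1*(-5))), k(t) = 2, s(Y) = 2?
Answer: 3*I*√6339/2 ≈ 119.43*I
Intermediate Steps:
Q = 9734 (Q = 9736 - 1*2 = 9736 - 2 = 9734)
c(X, u) = 3 + u/4 + X²/4 + u²/4 (c(X, u) = 3 + ((X*X + u*u) + u)/4 = 3 + ((X² + u²) + u)/4 = 3 + (u + X² + u²)/4 = 3 + (u/4 + X²/4 + u²/4) = 3 + u/4 + X²/4 + u²/4)
√(c(-99, 36) + (-7315 - Q)) = √((3 + (¼)*36 + (¼)*(-99)² + (¼)*36²) + (-7315 - 1*9734)) = √((3 + 9 + (¼)*9801 + (¼)*1296) + (-7315 - 9734)) = √((3 + 9 + 9801/4 + 324) - 17049) = √(11145/4 - 17049) = √(-57051/4) = 3*I*√6339/2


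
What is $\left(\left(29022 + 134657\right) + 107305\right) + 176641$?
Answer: $447625$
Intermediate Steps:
$\left(\left(29022 + 134657\right) + 107305\right) + 176641 = \left(163679 + 107305\right) + 176641 = 270984 + 176641 = 447625$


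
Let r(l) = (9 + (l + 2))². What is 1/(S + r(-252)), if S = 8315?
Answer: 1/66396 ≈ 1.5061e-5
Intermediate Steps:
r(l) = (11 + l)² (r(l) = (9 + (2 + l))² = (11 + l)²)
1/(S + r(-252)) = 1/(8315 + (11 - 252)²) = 1/(8315 + (-241)²) = 1/(8315 + 58081) = 1/66396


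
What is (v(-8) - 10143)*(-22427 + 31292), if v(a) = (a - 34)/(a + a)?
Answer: -719155395/8 ≈ -8.9894e+7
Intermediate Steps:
v(a) = (-34 + a)/(2*a) (v(a) = (-34 + a)/((2*a)) = (-34 + a)*(1/(2*a)) = (-34 + a)/(2*a))
(v(-8) - 10143)*(-22427 + 31292) = ((1/2)*(-34 - 8)/(-8) - 10143)*(-22427 + 31292) = ((1/2)*(-1/8)*(-42) - 10143)*8865 = (21/8 - 10143)*8865 = -81123/8*8865 = -719155395/8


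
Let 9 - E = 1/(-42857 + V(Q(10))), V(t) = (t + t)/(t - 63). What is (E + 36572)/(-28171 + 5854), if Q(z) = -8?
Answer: -111309800882/67906859427 ≈ -1.6392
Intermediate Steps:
V(t) = 2*t/(-63 + t) (V(t) = (2*t)/(-63 + t) = 2*t/(-63 + t))
E = 27385550/3042831 (E = 9 - 1/(-42857 + 2*(-8)/(-63 - 8)) = 9 - 1/(-42857 + 2*(-8)/(-71)) = 9 - 1/(-42857 + 2*(-8)*(-1/71)) = 9 - 1/(-42857 + 16/71) = 9 - 1/(-3042831/71) = 9 - 1*(-71/3042831) = 9 + 71/3042831 = 27385550/3042831 ≈ 9.0000)
(E + 36572)/(-28171 + 5854) = (27385550/3042831 + 36572)/(-28171 + 5854) = (111309800882/3042831)/(-22317) = (111309800882/3042831)*(-1/22317) = -111309800882/67906859427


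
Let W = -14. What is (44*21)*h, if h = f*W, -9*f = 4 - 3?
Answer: 4312/3 ≈ 1437.3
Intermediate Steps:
f = -⅑ (f = -(4 - 3)/9 = -⅑*1 = -⅑ ≈ -0.11111)
h = 14/9 (h = -⅑*(-14) = 14/9 ≈ 1.5556)
(44*21)*h = (44*21)*(14/9) = 924*(14/9) = 4312/3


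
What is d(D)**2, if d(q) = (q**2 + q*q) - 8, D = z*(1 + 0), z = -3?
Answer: 100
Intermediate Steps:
D = -3 (D = -3*(1 + 0) = -3*1 = -3)
d(q) = -8 + 2*q**2 (d(q) = (q**2 + q**2) - 8 = 2*q**2 - 8 = -8 + 2*q**2)
d(D)**2 = (-8 + 2*(-3)**2)**2 = (-8 + 2*9)**2 = (-8 + 18)**2 = 10**2 = 100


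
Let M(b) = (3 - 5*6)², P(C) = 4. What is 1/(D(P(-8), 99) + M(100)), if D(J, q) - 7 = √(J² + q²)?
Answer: 736/531879 - √9817/531879 ≈ 0.0011975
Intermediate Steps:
D(J, q) = 7 + √(J² + q²)
M(b) = 729 (M(b) = (3 - 30)² = (-27)² = 729)
1/(D(P(-8), 99) + M(100)) = 1/((7 + √(4² + 99²)) + 729) = 1/((7 + √(16 + 9801)) + 729) = 1/((7 + √9817) + 729) = 1/(736 + √9817)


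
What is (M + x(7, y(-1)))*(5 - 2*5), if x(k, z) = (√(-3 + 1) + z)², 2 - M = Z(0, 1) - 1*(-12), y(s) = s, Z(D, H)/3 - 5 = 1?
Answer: 145 + 10*I*√2 ≈ 145.0 + 14.142*I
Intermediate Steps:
Z(D, H) = 18 (Z(D, H) = 15 + 3*1 = 15 + 3 = 18)
M = -28 (M = 2 - (18 - 1*(-12)) = 2 - (18 + 12) = 2 - 1*30 = 2 - 30 = -28)
x(k, z) = (z + I*√2)² (x(k, z) = (√(-2) + z)² = (I*√2 + z)² = (z + I*√2)²)
(M + x(7, y(-1)))*(5 - 2*5) = (-28 + (-1 + I*√2)²)*(5 - 2*5) = (-28 + (-1 + I*√2)²)*(5 - 10) = (-28 + (-1 + I*√2)²)*(-5) = 140 - 5*(-1 + I*√2)²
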